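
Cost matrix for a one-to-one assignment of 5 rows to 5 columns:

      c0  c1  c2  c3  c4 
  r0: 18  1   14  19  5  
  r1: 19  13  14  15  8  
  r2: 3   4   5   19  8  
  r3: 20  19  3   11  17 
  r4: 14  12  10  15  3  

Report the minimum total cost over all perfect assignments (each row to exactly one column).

Minimum assignment cost: 25

optimal assignment: row0→col1 (cost 1), row1→col3 (cost 15), row2→col0 (cost 3), row3→col2 (cost 3), row4→col4 (cost 3)
total = 1 + 15 + 3 + 3 + 3 = 25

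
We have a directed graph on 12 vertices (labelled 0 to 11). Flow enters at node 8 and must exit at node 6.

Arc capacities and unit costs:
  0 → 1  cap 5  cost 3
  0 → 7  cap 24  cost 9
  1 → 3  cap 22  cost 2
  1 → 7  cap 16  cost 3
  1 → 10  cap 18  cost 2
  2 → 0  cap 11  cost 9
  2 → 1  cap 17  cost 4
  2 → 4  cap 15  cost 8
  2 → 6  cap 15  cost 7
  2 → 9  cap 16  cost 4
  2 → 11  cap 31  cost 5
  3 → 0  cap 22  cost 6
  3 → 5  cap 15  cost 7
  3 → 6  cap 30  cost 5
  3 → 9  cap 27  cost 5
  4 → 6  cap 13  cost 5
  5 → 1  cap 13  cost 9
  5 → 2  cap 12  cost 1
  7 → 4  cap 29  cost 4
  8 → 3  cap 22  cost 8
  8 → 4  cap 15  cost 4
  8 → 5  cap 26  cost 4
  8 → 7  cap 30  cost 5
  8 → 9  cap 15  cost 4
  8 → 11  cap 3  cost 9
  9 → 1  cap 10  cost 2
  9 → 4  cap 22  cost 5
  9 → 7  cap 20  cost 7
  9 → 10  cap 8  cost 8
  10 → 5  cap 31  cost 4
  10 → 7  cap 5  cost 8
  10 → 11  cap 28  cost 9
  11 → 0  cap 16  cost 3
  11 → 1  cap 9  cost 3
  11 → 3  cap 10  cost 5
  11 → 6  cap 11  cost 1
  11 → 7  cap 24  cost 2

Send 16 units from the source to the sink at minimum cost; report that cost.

shortest-cost path #1: 8→4→6 push 13 @ unit cost 9 (adds 117)
shortest-cost path #2: 8→11→6 push 3 @ unit cost 10 (adds 30)
total cost = 147

Minimum cost for 16 units: 147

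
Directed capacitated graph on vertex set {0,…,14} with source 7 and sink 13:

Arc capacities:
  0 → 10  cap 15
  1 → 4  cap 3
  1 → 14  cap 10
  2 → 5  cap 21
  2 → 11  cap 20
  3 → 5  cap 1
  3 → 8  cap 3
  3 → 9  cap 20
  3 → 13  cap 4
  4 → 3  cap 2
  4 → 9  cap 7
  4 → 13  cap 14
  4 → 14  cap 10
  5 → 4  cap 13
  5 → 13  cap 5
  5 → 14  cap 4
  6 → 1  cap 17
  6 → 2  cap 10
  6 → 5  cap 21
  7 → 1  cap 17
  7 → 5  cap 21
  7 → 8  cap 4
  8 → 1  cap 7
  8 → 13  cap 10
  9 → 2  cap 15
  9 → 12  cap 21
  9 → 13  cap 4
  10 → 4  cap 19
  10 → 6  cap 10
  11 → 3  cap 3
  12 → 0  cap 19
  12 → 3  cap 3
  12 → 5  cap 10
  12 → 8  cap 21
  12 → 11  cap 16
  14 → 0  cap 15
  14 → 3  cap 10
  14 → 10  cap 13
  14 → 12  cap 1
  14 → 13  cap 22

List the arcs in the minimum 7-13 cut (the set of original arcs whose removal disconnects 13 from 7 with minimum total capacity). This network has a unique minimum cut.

Min-cut arcs: {(1,4), (1,14), (7,5), (7,8)} (total capacity 38)

augment #1: 7→5→13 push 5
augment #2: 7→8→13 push 4
augment #3: 7→1→4→13 push 3
augment #4: 7→1→14→13 push 10
augment #5: 7→5→4→13 push 11
augment #6: 7→5→14→13 push 4
augment #7: 7→5→4→3→13 push 1
max flow = 38; residual-reachable set from 7 gives S-side
cut edges (S→T): {(1,4), (1,14), (7,5), (7,8)} total cap 38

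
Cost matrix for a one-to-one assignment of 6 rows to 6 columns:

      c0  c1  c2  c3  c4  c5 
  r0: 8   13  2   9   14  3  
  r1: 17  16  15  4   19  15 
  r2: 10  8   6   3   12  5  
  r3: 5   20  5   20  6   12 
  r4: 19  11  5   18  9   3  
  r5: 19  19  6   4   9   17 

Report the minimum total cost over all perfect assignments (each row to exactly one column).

Minimum assignment cost: 31

optimal assignment: row0→col2 (cost 2), row1→col3 (cost 4), row2→col1 (cost 8), row3→col0 (cost 5), row4→col5 (cost 3), row5→col4 (cost 9)
total = 2 + 4 + 8 + 5 + 3 + 9 = 31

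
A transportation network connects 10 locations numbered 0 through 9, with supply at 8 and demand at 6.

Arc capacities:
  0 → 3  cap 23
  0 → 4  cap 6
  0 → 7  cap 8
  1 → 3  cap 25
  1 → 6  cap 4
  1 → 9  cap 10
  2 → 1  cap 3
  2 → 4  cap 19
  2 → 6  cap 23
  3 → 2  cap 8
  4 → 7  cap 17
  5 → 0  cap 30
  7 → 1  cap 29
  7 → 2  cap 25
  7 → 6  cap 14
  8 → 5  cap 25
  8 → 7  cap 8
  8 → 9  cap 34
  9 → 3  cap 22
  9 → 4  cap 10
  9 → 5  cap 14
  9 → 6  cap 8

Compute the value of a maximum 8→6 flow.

augment #1: 8→7→6 bottleneck 8, total now 8
augment #2: 8→9→6 bottleneck 8, total now 16
augment #3: 8→5→0→7→6 bottleneck 6, total now 22
augment #4: 8→9→3→2→6 bottleneck 8, total now 30
augment #5: 8→5→0→7→1→6 bottleneck 2, total now 32
augment #6: 8→9→4→7→1→6 bottleneck 2, total now 34
augment #7: 8→9→4→7→2→6 bottleneck 8, total now 42
augment #8: 8→5→0→4→7→2→6 bottleneck 6, total now 48

Maximum flow value: 48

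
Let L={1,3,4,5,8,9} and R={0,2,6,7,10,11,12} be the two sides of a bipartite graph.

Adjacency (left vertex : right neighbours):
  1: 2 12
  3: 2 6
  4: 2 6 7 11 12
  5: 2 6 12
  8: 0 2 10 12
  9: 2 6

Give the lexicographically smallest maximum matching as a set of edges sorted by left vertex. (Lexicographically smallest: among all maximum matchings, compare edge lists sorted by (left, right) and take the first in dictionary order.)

Lex-smallest maximum matching: {(1,2), (3,6), (4,7), (5,12), (8,0)}

|M| = 5 (so the lex-smallest maximum matching has 5 edges)
process left vertices in ascending order; for each, take the smallest-labelled available neighbour that still permits 5 edges overall, or leave it unmatched if none does
lex-smallest matching: {1-2, 3-6, 4-7, 5-12, 8-0}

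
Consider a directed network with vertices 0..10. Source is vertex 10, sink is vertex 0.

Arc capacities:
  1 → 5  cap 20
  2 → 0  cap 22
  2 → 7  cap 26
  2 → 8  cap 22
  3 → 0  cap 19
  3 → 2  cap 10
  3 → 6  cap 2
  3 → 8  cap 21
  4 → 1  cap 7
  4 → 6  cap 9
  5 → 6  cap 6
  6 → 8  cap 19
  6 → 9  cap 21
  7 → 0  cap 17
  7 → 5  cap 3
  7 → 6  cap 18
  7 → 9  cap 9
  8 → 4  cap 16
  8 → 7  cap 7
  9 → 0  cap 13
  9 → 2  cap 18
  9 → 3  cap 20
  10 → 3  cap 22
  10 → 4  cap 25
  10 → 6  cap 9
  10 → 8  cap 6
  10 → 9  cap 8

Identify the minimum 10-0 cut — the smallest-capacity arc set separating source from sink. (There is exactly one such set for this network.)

Min-cut arcs: {(6,9), (8,7), (10,3), (10,9)} (total capacity 58)

augment #1: 10→3→0 push 19
augment #2: 10→9→0 push 8
augment #3: 10→3→2→0 push 3
augment #4: 10→6→9→0 push 5
augment #5: 10→8→7→0 push 6
augment #6: 10→6→8→7→0 push 1
augment #7: 10→6→9→2→0 push 3
augment #8: 10→4→6→9→2→0 push 9
augment #9: 10→4→1→5→6→9→2→0 push 4
max flow = 58; residual-reachable set from 10 gives S-side
cut edges (S→T): {(6,9), (8,7), (10,3), (10,9)} total cap 58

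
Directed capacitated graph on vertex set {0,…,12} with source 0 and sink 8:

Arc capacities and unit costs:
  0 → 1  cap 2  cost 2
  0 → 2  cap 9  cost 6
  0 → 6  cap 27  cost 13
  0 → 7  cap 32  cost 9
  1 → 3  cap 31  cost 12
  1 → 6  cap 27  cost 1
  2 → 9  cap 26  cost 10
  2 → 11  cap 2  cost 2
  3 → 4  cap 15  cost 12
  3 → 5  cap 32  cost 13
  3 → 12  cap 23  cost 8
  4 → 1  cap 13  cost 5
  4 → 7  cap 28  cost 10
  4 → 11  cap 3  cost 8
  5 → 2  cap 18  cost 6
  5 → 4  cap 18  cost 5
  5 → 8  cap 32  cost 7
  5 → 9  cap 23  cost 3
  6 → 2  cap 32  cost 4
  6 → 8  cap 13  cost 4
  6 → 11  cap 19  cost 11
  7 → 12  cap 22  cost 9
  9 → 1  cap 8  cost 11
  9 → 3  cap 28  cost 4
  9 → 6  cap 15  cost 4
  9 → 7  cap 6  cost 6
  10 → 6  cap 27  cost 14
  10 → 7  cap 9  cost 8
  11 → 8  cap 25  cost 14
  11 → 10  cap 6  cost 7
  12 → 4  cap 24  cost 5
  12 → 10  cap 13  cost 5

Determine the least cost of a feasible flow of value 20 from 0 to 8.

shortest-cost path #1: 0→1→6→8 push 2 @ unit cost 7 (adds 14)
shortest-cost path #2: 0→6→8 push 11 @ unit cost 17 (adds 187)
shortest-cost path #3: 0→2→11→8 push 2 @ unit cost 22 (adds 44)
shortest-cost path #4: 0→6→11→8 push 5 @ unit cost 38 (adds 190)
total cost = 435

Minimum cost for 20 units: 435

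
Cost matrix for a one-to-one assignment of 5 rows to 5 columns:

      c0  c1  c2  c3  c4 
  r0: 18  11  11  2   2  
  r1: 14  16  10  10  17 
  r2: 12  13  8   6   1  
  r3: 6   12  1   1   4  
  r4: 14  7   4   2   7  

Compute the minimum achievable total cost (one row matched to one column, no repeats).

Minimum assignment cost: 25

optimal assignment: row0→col3 (cost 2), row1→col0 (cost 14), row2→col4 (cost 1), row3→col2 (cost 1), row4→col1 (cost 7)
total = 2 + 14 + 1 + 1 + 7 = 25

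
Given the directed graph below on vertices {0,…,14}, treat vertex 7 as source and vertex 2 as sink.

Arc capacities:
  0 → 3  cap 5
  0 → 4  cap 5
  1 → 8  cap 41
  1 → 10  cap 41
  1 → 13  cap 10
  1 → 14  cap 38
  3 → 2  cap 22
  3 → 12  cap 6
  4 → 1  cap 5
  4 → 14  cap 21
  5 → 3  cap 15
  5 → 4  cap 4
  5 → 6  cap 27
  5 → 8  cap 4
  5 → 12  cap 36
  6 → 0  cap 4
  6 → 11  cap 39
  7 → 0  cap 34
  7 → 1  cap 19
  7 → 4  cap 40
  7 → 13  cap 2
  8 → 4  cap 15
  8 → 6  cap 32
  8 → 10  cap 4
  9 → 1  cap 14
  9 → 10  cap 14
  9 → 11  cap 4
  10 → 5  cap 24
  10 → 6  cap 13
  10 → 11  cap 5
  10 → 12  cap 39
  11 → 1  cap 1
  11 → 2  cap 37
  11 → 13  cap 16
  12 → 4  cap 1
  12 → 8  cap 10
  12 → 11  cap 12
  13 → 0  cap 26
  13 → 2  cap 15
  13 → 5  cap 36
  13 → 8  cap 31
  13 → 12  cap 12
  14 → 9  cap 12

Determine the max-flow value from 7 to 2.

augment #1: 7→13→2 bottleneck 2, total now 2
augment #2: 7→0→3→2 bottleneck 5, total now 7
augment #3: 7→1→13→2 bottleneck 10, total now 17
augment #4: 7→1→10→11→2 bottleneck 5, total now 22
augment #5: 7→1→8→6→11→2 bottleneck 4, total now 26
augment #6: 7→4→14→9→11→2 bottleneck 4, total now 30
augment #7: 7→4→1→8→6→11→2 bottleneck 5, total now 35
augment #8: 7→4→14→9→10→5→3→2 bottleneck 8, total now 43

Maximum flow value: 43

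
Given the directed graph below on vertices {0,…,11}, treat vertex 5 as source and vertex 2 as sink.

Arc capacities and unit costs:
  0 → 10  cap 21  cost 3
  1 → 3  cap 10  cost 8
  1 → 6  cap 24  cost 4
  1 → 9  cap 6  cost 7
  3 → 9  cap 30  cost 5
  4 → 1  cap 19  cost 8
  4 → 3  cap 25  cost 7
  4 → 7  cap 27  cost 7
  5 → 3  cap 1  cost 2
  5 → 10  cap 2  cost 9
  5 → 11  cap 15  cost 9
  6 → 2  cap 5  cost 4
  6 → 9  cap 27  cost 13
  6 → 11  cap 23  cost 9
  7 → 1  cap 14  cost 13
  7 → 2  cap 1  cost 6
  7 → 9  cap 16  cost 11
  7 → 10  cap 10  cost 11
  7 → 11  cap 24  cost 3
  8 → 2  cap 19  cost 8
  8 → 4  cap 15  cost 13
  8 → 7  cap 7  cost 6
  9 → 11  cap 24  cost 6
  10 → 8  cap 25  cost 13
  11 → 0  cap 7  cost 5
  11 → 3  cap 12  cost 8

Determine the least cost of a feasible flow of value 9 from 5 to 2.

Minimum cost for 9 units: 326

shortest-cost path #1: 5→10→8→2 push 2 @ unit cost 30 (adds 60)
shortest-cost path #2: 5→11→0→10→8→2 push 7 @ unit cost 38 (adds 266)
total cost = 326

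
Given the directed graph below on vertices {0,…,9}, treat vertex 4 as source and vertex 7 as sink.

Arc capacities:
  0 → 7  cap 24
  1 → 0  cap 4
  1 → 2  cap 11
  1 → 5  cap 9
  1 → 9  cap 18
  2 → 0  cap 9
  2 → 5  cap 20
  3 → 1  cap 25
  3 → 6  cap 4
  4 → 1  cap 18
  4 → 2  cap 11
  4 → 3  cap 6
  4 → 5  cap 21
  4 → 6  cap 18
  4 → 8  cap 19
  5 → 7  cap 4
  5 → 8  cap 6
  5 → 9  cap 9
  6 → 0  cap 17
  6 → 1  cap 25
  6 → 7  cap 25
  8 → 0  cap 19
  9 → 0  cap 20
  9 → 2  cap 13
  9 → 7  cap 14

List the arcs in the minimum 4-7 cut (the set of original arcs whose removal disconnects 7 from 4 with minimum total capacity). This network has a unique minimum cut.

Min-cut arcs: {(0,7), (3,6), (4,6), (5,7), (9,7)} (total capacity 64)

augment #1: 4→5→7 push 4
augment #2: 4→6→7 push 18
augment #3: 4→1→0→7 push 4
augment #4: 4→1→9→7 push 14
augment #5: 4→2→0→7 push 9
augment #6: 4→3→6→7 push 4
augment #7: 4→8→0→7 push 11
max flow = 64; residual-reachable set from 4 gives S-side
cut edges (S→T): {(0,7), (3,6), (4,6), (5,7), (9,7)} total cap 64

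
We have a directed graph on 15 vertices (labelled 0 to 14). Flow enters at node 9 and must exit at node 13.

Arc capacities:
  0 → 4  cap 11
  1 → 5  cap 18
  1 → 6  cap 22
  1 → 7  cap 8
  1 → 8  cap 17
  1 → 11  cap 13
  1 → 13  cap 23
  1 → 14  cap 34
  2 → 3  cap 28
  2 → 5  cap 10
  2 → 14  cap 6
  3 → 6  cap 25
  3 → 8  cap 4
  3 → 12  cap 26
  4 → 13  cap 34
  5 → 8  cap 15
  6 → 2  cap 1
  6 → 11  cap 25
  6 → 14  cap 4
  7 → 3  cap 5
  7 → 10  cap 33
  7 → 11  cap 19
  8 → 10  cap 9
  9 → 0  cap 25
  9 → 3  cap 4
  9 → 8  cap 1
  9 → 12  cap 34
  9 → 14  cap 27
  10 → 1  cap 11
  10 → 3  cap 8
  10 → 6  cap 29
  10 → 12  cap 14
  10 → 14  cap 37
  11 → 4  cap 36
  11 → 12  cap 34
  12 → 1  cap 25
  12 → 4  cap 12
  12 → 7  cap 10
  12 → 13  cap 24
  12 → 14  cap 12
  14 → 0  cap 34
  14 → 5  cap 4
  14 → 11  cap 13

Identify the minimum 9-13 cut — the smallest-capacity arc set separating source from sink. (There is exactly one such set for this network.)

augment #1: 9→12→13 push 24
augment #2: 9→0→4→13 push 11
augment #3: 9→12→1→13 push 10
augment #4: 9→3→12→1→13 push 4
augment #5: 9→8→10→1→13 push 1
augment #6: 9→14→11→4→13 push 13
augment #7: 9→14→5→8→10→1→13 push 4
max flow = 67; residual-reachable set from 9 gives S-side
cut edges (S→T): {(0,4), (9,3), (9,8), (9,12), (14,5), (14,11)} total cap 67

Min-cut arcs: {(0,4), (9,3), (9,8), (9,12), (14,5), (14,11)} (total capacity 67)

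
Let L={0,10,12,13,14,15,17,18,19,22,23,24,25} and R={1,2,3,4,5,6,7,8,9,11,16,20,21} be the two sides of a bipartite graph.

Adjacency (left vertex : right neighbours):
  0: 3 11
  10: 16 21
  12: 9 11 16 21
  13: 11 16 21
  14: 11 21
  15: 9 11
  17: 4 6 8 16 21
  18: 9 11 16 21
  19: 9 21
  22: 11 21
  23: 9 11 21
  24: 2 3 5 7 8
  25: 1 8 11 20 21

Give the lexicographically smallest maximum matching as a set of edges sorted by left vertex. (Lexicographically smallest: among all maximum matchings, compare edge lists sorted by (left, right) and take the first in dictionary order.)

|M| = 8 (so the lex-smallest maximum matching has 8 edges)
process left vertices in ascending order; for each, take the smallest-labelled available neighbour that still permits 8 edges overall, or leave it unmatched if none does
lex-smallest matching: {0-3, 10-16, 12-9, 13-11, 14-21, 17-4, 24-2, 25-1}

Lex-smallest maximum matching: {(0,3), (10,16), (12,9), (13,11), (14,21), (17,4), (24,2), (25,1)}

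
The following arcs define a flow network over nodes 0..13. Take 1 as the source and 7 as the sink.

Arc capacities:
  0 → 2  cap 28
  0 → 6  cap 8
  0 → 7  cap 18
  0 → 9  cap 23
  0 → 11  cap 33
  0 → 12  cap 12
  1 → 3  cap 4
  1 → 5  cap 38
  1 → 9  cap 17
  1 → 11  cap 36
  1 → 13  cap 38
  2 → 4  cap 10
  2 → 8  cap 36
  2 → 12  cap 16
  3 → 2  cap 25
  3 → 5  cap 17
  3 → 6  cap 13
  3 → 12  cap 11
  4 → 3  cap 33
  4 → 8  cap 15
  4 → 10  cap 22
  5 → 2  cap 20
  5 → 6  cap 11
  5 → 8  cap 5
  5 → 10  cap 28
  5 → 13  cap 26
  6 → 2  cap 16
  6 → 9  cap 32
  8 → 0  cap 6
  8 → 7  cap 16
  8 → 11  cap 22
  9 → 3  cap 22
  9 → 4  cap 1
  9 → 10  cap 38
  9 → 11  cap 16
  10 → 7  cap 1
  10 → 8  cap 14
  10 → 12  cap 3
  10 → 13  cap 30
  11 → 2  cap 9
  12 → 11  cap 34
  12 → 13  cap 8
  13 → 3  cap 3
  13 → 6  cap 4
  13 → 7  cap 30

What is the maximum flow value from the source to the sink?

augment #1: 1→13→7 bottleneck 30, total now 30
augment #2: 1→5→8→7 bottleneck 5, total now 35
augment #3: 1→5→10→7 bottleneck 1, total now 36
augment #4: 1→3→2→8→7 bottleneck 4, total now 40
augment #5: 1→5→2→8→7 bottleneck 7, total now 47
augment #6: 1→5→2→8→0→7 bottleneck 6, total now 53

Maximum flow value: 53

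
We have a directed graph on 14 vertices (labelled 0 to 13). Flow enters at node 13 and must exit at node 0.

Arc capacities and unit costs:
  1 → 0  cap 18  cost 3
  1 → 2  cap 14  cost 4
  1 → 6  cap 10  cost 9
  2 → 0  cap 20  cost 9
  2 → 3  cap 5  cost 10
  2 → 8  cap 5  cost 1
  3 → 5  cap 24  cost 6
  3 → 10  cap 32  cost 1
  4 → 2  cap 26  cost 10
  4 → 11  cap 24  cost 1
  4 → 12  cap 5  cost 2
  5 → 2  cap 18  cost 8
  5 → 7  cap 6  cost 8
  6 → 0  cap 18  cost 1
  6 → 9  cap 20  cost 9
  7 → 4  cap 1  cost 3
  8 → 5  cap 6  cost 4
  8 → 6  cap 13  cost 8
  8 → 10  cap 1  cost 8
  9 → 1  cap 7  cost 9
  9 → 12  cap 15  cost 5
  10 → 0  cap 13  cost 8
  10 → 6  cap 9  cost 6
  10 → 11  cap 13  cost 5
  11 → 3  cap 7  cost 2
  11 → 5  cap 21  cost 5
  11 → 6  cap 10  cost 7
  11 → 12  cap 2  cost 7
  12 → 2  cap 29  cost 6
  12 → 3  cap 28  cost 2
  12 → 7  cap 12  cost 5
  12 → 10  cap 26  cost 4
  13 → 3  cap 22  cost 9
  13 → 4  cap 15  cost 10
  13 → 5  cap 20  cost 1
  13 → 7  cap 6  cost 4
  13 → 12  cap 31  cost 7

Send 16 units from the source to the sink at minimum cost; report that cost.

Minimum cost for 16 units: 277

shortest-cost path #1: 13→7→4→11→6→0 push 1 @ unit cost 16 (adds 16)
shortest-cost path #2: 13→3→10→6→0 push 9 @ unit cost 17 (adds 153)
shortest-cost path #3: 13→3→10→0 push 6 @ unit cost 18 (adds 108)
total cost = 277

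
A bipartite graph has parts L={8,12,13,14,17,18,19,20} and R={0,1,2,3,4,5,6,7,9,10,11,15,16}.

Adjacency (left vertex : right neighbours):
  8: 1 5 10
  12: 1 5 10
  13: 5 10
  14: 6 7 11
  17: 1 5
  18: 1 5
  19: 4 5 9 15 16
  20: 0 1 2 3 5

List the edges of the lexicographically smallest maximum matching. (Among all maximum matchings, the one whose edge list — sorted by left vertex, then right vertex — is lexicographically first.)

|M| = 6 (so the lex-smallest maximum matching has 6 edges)
process left vertices in ascending order; for each, take the smallest-labelled available neighbour that still permits 6 edges overall, or leave it unmatched if none does
lex-smallest matching: {8-1, 12-5, 13-10, 14-6, 19-4, 20-0}

Lex-smallest maximum matching: {(8,1), (12,5), (13,10), (14,6), (19,4), (20,0)}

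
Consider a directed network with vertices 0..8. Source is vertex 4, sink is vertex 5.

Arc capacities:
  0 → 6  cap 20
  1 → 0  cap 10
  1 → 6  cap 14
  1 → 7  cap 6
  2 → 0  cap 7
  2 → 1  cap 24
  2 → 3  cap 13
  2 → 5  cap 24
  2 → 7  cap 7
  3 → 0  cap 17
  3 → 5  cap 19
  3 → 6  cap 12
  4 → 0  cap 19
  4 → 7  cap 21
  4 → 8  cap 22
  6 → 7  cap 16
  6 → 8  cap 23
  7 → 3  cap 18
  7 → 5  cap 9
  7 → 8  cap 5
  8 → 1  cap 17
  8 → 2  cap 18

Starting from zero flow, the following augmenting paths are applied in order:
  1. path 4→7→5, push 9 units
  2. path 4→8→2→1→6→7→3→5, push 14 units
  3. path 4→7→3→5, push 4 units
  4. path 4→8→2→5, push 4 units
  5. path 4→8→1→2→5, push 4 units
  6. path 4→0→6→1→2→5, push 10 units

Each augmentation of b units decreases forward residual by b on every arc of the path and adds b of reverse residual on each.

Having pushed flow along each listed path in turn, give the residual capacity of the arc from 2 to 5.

after path 1 (4→7→5, push 9): res(2,5)=24
after path 2 (4→8→2→1→6→7→3→5, push 14): res(2,5)=24
after path 3 (4→7→3→5, push 4): res(2,5)=24
after path 4 (4→8→2→5, push 4): res(2,5)=20
after path 5 (4→8→1→2→5, push 4): res(2,5)=16
after path 6 (4→0→6→1→2→5, push 10): res(2,5)=6

Residual capacity of (2,5): 6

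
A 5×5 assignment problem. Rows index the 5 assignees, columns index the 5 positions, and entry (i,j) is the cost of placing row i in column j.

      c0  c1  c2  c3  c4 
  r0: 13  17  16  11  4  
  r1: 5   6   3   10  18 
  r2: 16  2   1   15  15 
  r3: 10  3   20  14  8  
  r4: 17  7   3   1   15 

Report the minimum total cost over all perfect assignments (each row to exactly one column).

optimal assignment: row0→col4 (cost 4), row1→col0 (cost 5), row2→col2 (cost 1), row3→col1 (cost 3), row4→col3 (cost 1)
total = 4 + 5 + 1 + 3 + 1 = 14

Minimum assignment cost: 14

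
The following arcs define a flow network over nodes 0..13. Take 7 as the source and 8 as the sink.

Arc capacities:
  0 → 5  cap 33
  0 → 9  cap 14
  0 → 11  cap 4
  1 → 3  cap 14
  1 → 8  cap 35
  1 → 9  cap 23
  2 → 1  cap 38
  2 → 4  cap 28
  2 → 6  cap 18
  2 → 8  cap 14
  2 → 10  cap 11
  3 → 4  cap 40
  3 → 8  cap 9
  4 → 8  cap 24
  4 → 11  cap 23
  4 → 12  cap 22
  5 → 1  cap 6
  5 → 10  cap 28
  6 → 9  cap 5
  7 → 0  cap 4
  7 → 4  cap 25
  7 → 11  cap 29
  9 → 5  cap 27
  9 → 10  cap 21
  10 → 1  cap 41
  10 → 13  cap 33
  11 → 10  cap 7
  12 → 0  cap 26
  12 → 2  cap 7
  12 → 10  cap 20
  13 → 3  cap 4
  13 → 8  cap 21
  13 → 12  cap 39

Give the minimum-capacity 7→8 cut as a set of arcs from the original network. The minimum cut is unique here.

Min-cut arcs: {(7,0), (7,4), (11,10)} (total capacity 36)

augment #1: 7→4→8 push 24
augment #2: 7→0→5→1→8 push 4
augment #3: 7→4→12→2→8 push 1
augment #4: 7→11→10→1→8 push 7
max flow = 36; residual-reachable set from 7 gives S-side
cut edges (S→T): {(7,0), (7,4), (11,10)} total cap 36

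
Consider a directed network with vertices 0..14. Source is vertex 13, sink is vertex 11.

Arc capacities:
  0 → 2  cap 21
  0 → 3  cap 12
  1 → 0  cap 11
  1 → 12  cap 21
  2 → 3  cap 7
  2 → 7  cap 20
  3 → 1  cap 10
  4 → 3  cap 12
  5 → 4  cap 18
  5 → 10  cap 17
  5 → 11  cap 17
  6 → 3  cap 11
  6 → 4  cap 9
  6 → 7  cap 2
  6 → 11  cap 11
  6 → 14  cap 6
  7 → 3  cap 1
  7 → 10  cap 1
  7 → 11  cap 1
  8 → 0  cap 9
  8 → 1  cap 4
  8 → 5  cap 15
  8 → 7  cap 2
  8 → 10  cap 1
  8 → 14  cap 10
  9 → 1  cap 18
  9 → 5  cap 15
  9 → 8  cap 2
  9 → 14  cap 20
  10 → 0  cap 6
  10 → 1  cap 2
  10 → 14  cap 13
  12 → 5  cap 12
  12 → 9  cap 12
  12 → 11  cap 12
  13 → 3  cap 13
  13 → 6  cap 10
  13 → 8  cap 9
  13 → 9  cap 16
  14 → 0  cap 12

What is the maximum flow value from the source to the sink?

augment #1: 13→6→11 bottleneck 10, total now 10
augment #2: 13→8→5→11 bottleneck 9, total now 19
augment #3: 13→9→5→11 bottleneck 8, total now 27
augment #4: 13→3→1→12→11 bottleneck 10, total now 37
augment #5: 13→9→1→12→11 bottleneck 2, total now 39
augment #6: 13→9→8→7→11 bottleneck 1, total now 40

Maximum flow value: 40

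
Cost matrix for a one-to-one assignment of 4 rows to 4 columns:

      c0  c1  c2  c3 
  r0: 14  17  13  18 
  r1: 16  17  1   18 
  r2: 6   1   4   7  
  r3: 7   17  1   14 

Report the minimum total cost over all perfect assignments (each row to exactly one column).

optimal assignment: row0→col3 (cost 18), row1→col2 (cost 1), row2→col1 (cost 1), row3→col0 (cost 7)
total = 18 + 1 + 1 + 7 = 27

Minimum assignment cost: 27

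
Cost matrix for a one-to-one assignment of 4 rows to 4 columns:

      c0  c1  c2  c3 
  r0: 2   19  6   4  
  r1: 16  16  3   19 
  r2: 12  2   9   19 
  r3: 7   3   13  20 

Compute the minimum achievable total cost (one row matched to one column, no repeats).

optimal assignment: row0→col3 (cost 4), row1→col2 (cost 3), row2→col1 (cost 2), row3→col0 (cost 7)
total = 4 + 3 + 2 + 7 = 16

Minimum assignment cost: 16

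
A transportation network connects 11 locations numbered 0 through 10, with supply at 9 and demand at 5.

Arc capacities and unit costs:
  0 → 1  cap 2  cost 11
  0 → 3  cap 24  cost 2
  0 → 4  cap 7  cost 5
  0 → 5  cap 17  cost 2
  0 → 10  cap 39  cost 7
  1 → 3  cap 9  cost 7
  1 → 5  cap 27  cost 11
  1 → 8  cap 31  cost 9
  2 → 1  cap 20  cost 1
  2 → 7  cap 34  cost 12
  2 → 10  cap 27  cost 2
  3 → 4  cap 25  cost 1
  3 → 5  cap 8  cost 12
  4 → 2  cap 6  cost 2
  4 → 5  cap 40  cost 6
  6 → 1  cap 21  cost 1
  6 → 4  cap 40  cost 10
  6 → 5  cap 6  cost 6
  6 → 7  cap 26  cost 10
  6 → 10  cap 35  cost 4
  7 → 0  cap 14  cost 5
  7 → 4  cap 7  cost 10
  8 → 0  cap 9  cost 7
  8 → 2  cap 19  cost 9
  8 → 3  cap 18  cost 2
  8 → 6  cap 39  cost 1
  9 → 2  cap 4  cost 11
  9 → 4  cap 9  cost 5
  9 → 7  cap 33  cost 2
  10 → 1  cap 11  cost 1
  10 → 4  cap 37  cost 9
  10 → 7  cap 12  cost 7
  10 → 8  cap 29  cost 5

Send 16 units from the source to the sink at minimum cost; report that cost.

Minimum cost for 16 units: 148

shortest-cost path #1: 9→7→0→5 push 14 @ unit cost 9 (adds 126)
shortest-cost path #2: 9→4→5 push 2 @ unit cost 11 (adds 22)
total cost = 148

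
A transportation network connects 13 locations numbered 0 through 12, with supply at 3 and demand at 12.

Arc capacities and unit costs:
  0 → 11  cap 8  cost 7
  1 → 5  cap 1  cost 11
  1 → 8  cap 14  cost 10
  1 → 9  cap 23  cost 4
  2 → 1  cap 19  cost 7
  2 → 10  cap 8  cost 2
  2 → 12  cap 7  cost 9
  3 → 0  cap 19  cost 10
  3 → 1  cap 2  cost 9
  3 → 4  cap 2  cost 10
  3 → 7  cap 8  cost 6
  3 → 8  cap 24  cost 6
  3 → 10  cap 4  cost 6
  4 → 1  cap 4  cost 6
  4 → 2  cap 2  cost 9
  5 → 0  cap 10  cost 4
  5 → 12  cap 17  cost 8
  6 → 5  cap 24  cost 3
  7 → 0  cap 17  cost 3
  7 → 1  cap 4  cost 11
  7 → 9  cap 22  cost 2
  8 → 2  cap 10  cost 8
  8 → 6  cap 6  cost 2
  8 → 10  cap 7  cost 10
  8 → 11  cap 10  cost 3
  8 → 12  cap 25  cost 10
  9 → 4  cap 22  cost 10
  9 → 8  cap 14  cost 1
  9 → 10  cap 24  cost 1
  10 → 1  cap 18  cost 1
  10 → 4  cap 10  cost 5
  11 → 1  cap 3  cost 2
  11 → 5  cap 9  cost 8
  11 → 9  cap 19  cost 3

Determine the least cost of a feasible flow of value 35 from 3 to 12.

Minimum cost for 35 units: 643

shortest-cost path #1: 3→8→12 push 24 @ unit cost 16 (adds 384)
shortest-cost path #2: 3→7→9→8→12 push 1 @ unit cost 19 (adds 19)
shortest-cost path #3: 3→7→9→8→6→5→12 push 6 @ unit cost 22 (adds 132)
shortest-cost path #4: 3→10→1→5→12 push 1 @ unit cost 26 (adds 26)
shortest-cost path #5: 3→7→9→8→2→12 push 1 @ unit cost 26 (adds 26)
shortest-cost path #6: 3→4→2→12 push 2 @ unit cost 28 (adds 56)
total cost = 643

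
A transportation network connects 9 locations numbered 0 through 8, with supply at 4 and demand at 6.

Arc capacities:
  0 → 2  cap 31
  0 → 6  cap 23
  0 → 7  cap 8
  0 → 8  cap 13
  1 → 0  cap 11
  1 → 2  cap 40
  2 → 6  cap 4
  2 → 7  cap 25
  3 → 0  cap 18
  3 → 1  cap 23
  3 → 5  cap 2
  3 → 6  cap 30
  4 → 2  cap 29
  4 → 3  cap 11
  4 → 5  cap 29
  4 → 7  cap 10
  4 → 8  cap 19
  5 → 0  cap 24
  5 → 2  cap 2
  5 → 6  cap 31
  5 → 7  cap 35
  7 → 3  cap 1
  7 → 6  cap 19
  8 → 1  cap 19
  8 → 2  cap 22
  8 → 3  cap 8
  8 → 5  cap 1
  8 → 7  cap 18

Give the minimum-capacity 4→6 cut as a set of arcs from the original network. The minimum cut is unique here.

augment #1: 4→2→6 push 4
augment #2: 4→3→6 push 11
augment #3: 4→5→6 push 29
augment #4: 4→7→6 push 10
augment #5: 4→2→7→6 push 9
augment #6: 4→8→3→6 push 8
augment #7: 4→8→5→6 push 1
augment #8: 4→2→7→3→6 push 1
augment #9: 4→8→1→0→6 push 10
max flow = 83; residual-reachable set from 4 gives S-side
cut edges (S→T): {(2,6), (4,3), (4,5), (4,8), (7,3), (7,6)} total cap 83

Min-cut arcs: {(2,6), (4,3), (4,5), (4,8), (7,3), (7,6)} (total capacity 83)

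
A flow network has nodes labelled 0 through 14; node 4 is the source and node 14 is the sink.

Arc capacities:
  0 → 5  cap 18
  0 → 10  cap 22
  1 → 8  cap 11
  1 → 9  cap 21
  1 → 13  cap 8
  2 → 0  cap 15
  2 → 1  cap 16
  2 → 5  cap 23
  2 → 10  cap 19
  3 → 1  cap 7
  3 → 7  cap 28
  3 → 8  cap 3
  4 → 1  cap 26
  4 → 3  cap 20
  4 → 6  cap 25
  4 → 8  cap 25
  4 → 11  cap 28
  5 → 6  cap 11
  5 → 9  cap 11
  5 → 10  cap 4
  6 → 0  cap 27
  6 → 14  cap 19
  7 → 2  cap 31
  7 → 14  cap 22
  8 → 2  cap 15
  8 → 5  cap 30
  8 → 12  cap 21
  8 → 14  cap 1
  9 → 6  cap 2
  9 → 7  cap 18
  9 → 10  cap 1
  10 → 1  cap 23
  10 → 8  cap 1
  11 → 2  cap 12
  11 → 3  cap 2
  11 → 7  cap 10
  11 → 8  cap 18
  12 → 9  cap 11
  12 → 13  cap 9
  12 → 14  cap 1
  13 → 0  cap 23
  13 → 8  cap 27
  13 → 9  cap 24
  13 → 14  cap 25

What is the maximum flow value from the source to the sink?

augment #1: 4→6→14 bottleneck 19, total now 19
augment #2: 4→8→14 bottleneck 1, total now 20
augment #3: 4→1→13→14 bottleneck 8, total now 28
augment #4: 4→3→7→14 bottleneck 20, total now 48
augment #5: 4→8→12→14 bottleneck 1, total now 49
augment #6: 4→11→7→14 bottleneck 2, total now 51
augment #7: 4→8→12→13→14 bottleneck 9, total now 60

Maximum flow value: 60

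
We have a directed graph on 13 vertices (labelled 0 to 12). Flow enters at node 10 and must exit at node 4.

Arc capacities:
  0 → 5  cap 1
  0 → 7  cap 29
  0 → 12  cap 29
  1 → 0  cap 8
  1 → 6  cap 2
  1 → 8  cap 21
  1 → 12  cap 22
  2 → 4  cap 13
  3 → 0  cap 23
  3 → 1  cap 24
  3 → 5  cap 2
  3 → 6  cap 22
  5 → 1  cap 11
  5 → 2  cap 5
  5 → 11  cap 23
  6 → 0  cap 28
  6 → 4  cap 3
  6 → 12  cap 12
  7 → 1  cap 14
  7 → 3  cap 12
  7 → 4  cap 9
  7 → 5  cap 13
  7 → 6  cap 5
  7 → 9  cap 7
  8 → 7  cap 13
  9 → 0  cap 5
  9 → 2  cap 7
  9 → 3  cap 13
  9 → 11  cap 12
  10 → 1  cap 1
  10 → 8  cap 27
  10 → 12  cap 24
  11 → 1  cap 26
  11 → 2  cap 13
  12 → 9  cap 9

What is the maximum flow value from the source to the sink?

augment #1: 10→1→6→4 bottleneck 1, total now 1
augment #2: 10→8→7→4 bottleneck 9, total now 10
augment #3: 10→8→7→6→4 bottleneck 2, total now 12
augment #4: 10→12→9→2→4 bottleneck 7, total now 19
augment #5: 10→8→7→5→2→4 bottleneck 2, total now 21
augment #6: 10→12→9→11→2→4 bottleneck 2, total now 23

Maximum flow value: 23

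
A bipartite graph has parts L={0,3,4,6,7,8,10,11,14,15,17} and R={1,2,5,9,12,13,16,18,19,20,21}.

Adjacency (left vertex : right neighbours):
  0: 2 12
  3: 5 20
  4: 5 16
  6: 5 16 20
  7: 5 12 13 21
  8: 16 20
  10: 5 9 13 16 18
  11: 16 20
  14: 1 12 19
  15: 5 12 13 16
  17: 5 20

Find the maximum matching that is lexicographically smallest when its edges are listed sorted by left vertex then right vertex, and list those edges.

|M| = 8 (so the lex-smallest maximum matching has 8 edges)
process left vertices in ascending order; for each, take the smallest-labelled available neighbour that still permits 8 edges overall, or leave it unmatched if none does
lex-smallest matching: {0-2, 3-5, 4-16, 6-20, 7-12, 10-9, 14-1, 15-13}

Lex-smallest maximum matching: {(0,2), (3,5), (4,16), (6,20), (7,12), (10,9), (14,1), (15,13)}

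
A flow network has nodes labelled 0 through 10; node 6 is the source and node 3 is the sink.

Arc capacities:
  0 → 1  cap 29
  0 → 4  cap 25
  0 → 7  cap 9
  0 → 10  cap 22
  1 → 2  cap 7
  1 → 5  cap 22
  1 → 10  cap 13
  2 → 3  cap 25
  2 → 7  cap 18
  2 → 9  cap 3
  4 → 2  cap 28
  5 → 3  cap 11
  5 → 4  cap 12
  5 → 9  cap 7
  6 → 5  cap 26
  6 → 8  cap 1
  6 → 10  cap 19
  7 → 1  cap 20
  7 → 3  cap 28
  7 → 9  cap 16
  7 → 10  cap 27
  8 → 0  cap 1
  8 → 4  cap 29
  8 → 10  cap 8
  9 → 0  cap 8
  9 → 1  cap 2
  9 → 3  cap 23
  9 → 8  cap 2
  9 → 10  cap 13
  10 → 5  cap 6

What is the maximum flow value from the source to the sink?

augment #1: 6→5→3 bottleneck 11, total now 11
augment #2: 6→5→9→3 bottleneck 7, total now 18
augment #3: 6→5→4→2→3 bottleneck 8, total now 26
augment #4: 6→8→0→7→3 bottleneck 1, total now 27
augment #5: 6→10→5→4→2→3 bottleneck 4, total now 31

Maximum flow value: 31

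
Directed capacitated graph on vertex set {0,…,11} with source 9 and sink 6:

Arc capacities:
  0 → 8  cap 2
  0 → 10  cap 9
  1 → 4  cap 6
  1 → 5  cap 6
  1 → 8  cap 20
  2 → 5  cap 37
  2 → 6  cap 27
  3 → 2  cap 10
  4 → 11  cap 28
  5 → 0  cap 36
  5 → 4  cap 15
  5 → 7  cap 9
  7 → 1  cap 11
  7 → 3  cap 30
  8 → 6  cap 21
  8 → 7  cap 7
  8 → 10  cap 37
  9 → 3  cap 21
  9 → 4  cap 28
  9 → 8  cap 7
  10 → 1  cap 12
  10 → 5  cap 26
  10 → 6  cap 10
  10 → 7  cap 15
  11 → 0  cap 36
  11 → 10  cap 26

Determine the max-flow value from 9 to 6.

Maximum flow value: 41

augment #1: 9→8→6 bottleneck 7, total now 7
augment #2: 9→3→2→6 bottleneck 10, total now 17
augment #3: 9→4→11→10→6 bottleneck 10, total now 27
augment #4: 9→4→11→0→8→6 bottleneck 2, total now 29
augment #5: 9→4→11→10→1→8→6 bottleneck 12, total now 41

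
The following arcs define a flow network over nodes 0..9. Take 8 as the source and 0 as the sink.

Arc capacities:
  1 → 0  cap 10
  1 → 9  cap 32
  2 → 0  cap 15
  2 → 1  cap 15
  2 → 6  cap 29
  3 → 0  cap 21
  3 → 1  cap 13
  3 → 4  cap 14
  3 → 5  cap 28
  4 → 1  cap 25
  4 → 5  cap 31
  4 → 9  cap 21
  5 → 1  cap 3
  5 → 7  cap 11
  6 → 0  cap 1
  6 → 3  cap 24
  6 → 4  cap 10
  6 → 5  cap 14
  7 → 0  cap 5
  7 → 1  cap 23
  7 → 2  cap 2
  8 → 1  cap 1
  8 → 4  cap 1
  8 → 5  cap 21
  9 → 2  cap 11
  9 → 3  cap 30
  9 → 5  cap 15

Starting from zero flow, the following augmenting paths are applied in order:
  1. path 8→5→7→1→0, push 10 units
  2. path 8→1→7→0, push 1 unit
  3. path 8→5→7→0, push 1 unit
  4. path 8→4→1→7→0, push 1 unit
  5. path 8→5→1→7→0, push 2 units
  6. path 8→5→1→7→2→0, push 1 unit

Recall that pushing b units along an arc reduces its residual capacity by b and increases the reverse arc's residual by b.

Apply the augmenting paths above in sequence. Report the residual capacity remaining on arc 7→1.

after path 1 (8→5→7→1→0, push 10): res(7,1)=13
after path 2 (8→1→7→0, push 1): res(7,1)=14
after path 3 (8→5→7→0, push 1): res(7,1)=14
after path 4 (8→4→1→7→0, push 1): res(7,1)=15
after path 5 (8→5→1→7→0, push 2): res(7,1)=17
after path 6 (8→5→1→7→2→0, push 1): res(7,1)=18

Residual capacity of (7,1): 18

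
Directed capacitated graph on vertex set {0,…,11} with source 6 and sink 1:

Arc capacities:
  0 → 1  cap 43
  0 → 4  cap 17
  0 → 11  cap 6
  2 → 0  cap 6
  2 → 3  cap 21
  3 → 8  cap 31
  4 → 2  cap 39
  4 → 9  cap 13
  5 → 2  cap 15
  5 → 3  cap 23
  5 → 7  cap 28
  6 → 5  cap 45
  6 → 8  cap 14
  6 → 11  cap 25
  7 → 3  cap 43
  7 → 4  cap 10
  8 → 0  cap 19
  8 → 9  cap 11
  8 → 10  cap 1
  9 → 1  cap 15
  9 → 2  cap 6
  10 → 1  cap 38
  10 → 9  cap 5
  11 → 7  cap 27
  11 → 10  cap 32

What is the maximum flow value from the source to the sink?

Maximum flow value: 66

augment #1: 6→8→0→1 bottleneck 14, total now 14
augment #2: 6→11→10→1 bottleneck 25, total now 39
augment #3: 6→5→2→0→1 bottleneck 6, total now 45
augment #4: 6→5→3→8→0→1 bottleneck 5, total now 50
augment #5: 6→5→3→8→9→1 bottleneck 11, total now 61
augment #6: 6→5→3→8→10→1 bottleneck 1, total now 62
augment #7: 6→5→7→4→9→1 bottleneck 4, total now 66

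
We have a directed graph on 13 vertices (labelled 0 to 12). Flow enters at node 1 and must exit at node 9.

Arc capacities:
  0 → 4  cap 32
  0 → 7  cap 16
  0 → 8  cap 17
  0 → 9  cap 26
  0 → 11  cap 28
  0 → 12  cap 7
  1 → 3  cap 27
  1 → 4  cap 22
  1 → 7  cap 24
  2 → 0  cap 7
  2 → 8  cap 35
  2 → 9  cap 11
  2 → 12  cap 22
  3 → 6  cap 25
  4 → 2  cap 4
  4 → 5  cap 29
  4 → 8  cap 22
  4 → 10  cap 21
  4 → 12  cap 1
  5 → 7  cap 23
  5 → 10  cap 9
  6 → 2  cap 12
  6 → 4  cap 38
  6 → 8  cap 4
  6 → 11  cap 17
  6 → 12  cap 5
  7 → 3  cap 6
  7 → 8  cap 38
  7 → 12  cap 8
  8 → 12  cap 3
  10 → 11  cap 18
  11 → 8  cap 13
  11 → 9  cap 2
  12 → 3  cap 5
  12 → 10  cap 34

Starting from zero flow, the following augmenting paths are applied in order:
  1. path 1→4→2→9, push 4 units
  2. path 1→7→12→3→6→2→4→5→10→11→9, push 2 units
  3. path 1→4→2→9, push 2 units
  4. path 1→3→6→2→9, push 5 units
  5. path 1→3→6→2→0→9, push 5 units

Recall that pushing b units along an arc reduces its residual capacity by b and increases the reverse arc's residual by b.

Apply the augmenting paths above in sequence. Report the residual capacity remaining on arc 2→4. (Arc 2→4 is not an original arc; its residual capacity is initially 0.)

after path 1 (1→4→2→9, push 4): res(2,4)=4
after path 2 (1→7→12→3→6→2→4→5→10→11→9, push 2): res(2,4)=2
after path 3 (1→4→2→9, push 2): res(2,4)=4
after path 4 (1→3→6→2→9, push 5): res(2,4)=4
after path 5 (1→3→6→2→0→9, push 5): res(2,4)=4

Residual capacity of (2,4): 4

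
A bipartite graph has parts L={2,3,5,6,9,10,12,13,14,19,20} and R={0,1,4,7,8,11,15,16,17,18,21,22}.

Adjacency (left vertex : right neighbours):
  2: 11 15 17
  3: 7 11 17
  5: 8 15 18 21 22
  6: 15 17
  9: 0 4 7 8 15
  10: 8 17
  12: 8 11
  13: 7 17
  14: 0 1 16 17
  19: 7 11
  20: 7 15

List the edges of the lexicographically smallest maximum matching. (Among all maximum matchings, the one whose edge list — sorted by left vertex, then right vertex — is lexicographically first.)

Lex-smallest maximum matching: {(2,11), (3,7), (5,18), (6,15), (9,0), (10,8), (13,17), (14,1)}

|M| = 8 (so the lex-smallest maximum matching has 8 edges)
process left vertices in ascending order; for each, take the smallest-labelled available neighbour that still permits 8 edges overall, or leave it unmatched if none does
lex-smallest matching: {2-11, 3-7, 5-18, 6-15, 9-0, 10-8, 13-17, 14-1}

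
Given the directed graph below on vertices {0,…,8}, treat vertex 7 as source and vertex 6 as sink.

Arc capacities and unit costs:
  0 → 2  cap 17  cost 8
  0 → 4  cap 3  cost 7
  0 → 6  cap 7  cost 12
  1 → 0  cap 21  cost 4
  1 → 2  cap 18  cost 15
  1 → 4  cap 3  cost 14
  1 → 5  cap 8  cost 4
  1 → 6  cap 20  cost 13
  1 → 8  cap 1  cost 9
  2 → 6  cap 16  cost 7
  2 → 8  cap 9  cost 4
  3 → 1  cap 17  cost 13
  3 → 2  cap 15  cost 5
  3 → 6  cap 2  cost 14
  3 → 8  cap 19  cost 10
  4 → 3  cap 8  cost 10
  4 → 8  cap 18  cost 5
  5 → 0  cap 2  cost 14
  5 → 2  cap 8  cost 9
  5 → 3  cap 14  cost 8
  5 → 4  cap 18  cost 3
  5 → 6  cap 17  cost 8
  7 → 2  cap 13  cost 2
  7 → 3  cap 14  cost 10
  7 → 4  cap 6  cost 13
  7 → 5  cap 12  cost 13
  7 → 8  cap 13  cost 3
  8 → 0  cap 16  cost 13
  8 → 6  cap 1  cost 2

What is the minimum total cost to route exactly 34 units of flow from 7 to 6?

Minimum cost for 34 units: 572

shortest-cost path #1: 7→8→6 push 1 @ unit cost 5 (adds 5)
shortest-cost path #2: 7→2→6 push 13 @ unit cost 9 (adds 117)
shortest-cost path #3: 7→5→6 push 12 @ unit cost 21 (adds 252)
shortest-cost path #4: 7→3→2→6 push 3 @ unit cost 22 (adds 66)
shortest-cost path #5: 7→3→6 push 2 @ unit cost 24 (adds 48)
shortest-cost path #6: 7→8→0→6 push 3 @ unit cost 28 (adds 84)
total cost = 572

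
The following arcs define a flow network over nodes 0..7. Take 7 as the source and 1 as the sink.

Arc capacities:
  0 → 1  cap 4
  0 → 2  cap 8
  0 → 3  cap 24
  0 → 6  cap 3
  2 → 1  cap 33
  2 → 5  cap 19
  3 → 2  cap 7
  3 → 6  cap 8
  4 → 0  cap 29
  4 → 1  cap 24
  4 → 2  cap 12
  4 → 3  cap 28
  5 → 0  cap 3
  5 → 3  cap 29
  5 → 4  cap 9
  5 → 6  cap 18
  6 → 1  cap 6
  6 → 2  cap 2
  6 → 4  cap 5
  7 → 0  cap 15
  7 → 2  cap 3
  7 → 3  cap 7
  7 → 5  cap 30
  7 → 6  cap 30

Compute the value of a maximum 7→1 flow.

augment #1: 7→0→1 bottleneck 4, total now 4
augment #2: 7→2→1 bottleneck 3, total now 7
augment #3: 7→6→1 bottleneck 6, total now 13
augment #4: 7→0→2→1 bottleneck 8, total now 21
augment #5: 7→3→2→1 bottleneck 7, total now 28
augment #6: 7→5→4→1 bottleneck 9, total now 37
augment #7: 7→6→2→1 bottleneck 2, total now 39
augment #8: 7→6→4→1 bottleneck 5, total now 44

Maximum flow value: 44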